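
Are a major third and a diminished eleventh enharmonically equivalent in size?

A major third spans 4 semitones; a diminished eleventh spans 16 semitones. They differ by 12.

No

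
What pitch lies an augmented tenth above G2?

B#3

Three letters up from G (plus an octave) reaches B.
An augmented tenth spans 17 semitones, so from G2 the target pitch is B#3.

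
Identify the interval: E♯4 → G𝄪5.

major 10th

E to G spans three letter names (E-F-G), plus an octave — that makes it a tenth of some quality.
Counting semitones, E#4→G##5 is 16, which is the major tenth.
(Equivalently, a compound major third: a major third plus an octave.)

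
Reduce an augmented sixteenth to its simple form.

Each octave removed subtracts seven from the number: 16 − 14 = 2.
Quality carries through unchanged, so the simple form is an augmented second.

A2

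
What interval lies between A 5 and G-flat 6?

diminished seventh

A to G spans seven letter names (A-B-C-D-E-F-G) — that makes it a seventh of some quality.
The major seventh is 11 semitones; here we have 9, two semitones narrower: diminished.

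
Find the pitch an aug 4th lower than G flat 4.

The fourth takes the letter from G down to D.
Moving 6 semitones down from Gb4 (the size of an augmented fourth) reaches Dbb4.

D double-flat 4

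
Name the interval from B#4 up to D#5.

B to D spans three letter names (B-C-D) — that makes it a third of some quality.
A major third would be 4 semitones, but B#4 to D#5 is 3 — one semitone narrower, making it a minor third.

minor third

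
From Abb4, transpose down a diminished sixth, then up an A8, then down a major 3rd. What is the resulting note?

A4

Abb4 down a diminished sixth → C4 (7 semitones).
Up an augmented octave from C4: C#5 (13 semitones up).
Down a major third from C#5: A4 (4 semitones down).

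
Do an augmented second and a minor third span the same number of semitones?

Both span 3 semitones: an augmented second and a minor third are the same chromatic distance.

Yes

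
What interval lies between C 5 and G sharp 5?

augmented fifth

C to G spans five letter names (C-D-E-F-G), so the interval is some kind of fifth.
The perfect fifth is 7 semitones; here we have 8, one semitone wider: augmented.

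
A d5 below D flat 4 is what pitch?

G 3

The fifth takes the letter from D down to G.
Moving 6 semitones down from Db4 (the size of a diminished fifth) reaches G3.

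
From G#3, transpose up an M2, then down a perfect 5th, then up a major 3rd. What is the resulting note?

F##3

A major second up from G#3 is A#3.
A perfect fifth down from A#3 is D#3.
D#3 up a major third → F##3 (4 semitones).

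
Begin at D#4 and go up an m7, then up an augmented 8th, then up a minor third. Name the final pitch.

E#6

A minor seventh up from D#4 is C#5.
Up an augmented octave from C#5: C##6 (13 semitones up).
Up a minor third from C##6: E#6 (3 semitones up).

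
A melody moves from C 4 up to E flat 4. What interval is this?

C to E spans three letter names (C-D-E) — that makes it a third of some quality.
C4 to Eb4 is 3 semitones, a half step short of the major third (4), so this is minor.

minor third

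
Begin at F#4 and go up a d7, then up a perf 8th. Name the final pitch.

F#4 up a diminished seventh → Eb5 (9 semitones).
Eb5 up a perfect octave → Eb6 (12 semitones).

Eb6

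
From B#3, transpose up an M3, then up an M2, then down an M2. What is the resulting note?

Up a major third from B#3: D##4 (4 semitones up).
Up a major second from D##4: E##4 (2 semitones up).
Down a major second from E##4: D##4 (2 semitones down).

D##4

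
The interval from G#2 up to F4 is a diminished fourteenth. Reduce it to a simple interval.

Each octave removed subtracts seven from the number: 14 − 7 = 7.
That makes a diminished fourteenth a compound diminished seventh — an octave plus a diminished seventh.

diminished seventh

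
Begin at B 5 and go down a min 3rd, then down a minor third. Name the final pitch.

Down a minor third from B5: G#5 (3 semitones down).
Down a minor third from G#5: E#5 (3 semitones down).

E sharp 5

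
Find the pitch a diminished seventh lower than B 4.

C double-sharp 4

Seven letter names down from B: C.
A diminished seventh is 9 semitones; 9 semitones down from B4 gives C##4.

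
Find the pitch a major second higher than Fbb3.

Gbb3

The second takes the letter from F up to G.
Moving 2 semitones up from Fbb3 (the size of a major second) reaches Gbb3.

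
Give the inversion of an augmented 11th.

First reduce the compound augmented eleventh to its simple form, an augmented fourth.
Inverted interval numbers add to nine, so a fourth pairs with a fifth (4 + 5 = 9).
The quality also flips — augmented becomes diminished — giving a diminished fifth.

d5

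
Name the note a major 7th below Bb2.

Cb2

The seventh takes the letter from B down to C.
A major seventh is 11 semitones; 11 semitones down from Bb2 gives Cb2.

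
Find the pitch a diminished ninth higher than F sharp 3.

Counting two letter names plus an octave up from F lands on G.
A diminished ninth is 12 semitones; 12 semitones up from F#3 gives Gb4.

G flat 4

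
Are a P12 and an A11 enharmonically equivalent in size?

19 semitones (perfect twelfth) vs 18 semitones (augmented eleventh): not equal.

No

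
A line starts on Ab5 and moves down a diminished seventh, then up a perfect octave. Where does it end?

B5

Ab5 down a diminished seventh → B4 (9 semitones).
B4 up a perfect octave → B5 (12 semitones).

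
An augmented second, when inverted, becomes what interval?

Inverted interval numbers add to nine, so a second pairs with a seventh (2 + 7 = 9).
The quality also flips — augmented becomes diminished — giving a diminished seventh.

diminished 7th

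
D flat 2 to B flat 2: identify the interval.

D to B spans six letter names (D-E-F-G-A-B) — that makes it a sixth of some quality.
Counting semitones, Db2→Bb2 is 9, which is the major sixth.

major sixth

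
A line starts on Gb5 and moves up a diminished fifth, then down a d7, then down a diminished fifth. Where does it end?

A4

A diminished fifth up from Gb5 is Dbb6.
Down a diminished seventh from Dbb6: Eb5 (9 semitones down).
Down a diminished fifth from Eb5: A4 (6 semitones down).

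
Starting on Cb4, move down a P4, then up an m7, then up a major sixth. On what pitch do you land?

Db5

A perfect fourth down from Cb4 is Gb3.
A minor seventh up from Gb3 is Fb4.
Fb4 up a major sixth → Db5 (9 semitones).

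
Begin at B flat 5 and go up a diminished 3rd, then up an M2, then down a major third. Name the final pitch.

C double-flat 6

A diminished third up from Bb5 is Dbb6.
A major second up from Dbb6 is Ebb6.
A major third down from Ebb6 is Cbb6.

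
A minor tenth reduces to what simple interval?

Subtracting seven from the interval number removes an octave: 10 − 7 = 3.
Quality carries through unchanged, so the simple form is a minor third.

m3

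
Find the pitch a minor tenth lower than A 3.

F sharp 2

Counting three letter names plus an octave down from A lands on F.
A minor tenth is 15 semitones; 15 semitones down from A3 gives F#2.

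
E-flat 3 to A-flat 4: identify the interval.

E to A spans four letter names (E-F-G-A), plus an octave — that makes it an eleventh of some quality.
Counting semitones, Eb3→Ab4 is 17, which is the perfect eleventh.
(Equivalently, a compound perfect fourth: a perfect fourth plus an octave.)

P11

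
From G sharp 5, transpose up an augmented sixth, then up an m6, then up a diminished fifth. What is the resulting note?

G sharp 7

An augmented sixth up from G#5 is E##6.
Up a minor sixth from E##6: C##7 (8 semitones up).
C##7 up a diminished fifth → G#7 (6 semitones).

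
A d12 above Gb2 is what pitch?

Dbb4

Five letters up from G (plus an octave) reaches D.
A diminished twelfth spans 18 semitones, so from Gb2 the target pitch is Dbb4.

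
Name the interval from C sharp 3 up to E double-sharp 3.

augmented third

C to E spans three letter names (C-D-E), so the interval is some kind of third.
A major third would be 4 semitones; C#3 to E##3 is 5, one semitone wider, so the interval is augmented.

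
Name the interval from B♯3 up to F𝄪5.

perfect 12th

B to F spans five letter names (B-C-D-E-F), plus an octave: a twelfth.
The perfect twelfth spans 19 semitones, and B#3 to F##5 is exactly 19 semitones — so this is a perfect twelfth.
(Equivalently, a compound perfect fifth: a perfect fifth plus an octave.)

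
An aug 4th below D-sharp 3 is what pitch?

A 2

Counting four letter names down from D lands on A.
An augmented fourth is 6 semitones; 6 semitones down from D#3 gives A2.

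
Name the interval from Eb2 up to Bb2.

perfect fifth

E to B spans five letter names (E-F-G-A-B) — that makes it a fifth of some quality.
Counting semitones, Eb2→Bb2 is 7, which is the perfect fifth.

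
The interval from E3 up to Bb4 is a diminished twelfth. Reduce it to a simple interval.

d5

Take out an octave (7 from the number): 12 − 7 = 5.
So a diminished twelfth is an octave plus a diminished fifth. The quality is unchanged.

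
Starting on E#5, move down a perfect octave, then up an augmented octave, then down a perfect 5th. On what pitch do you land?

A##4

A perfect octave down from E#5 is E#4.
An augmented octave up from E#4 is E##5.
E##5 down a perfect fifth → A##4 (7 semitones).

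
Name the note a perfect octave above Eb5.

For an octave the letter name doesn't change: still E, an octave up.
A perfect octave spans 12 semitones, so from Eb5 the target pitch is Eb6.

Eb6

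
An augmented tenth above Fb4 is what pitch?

A5

Three letters up from F (plus an octave) reaches A.
An augmented tenth is 17 semitones; 17 semitones up from Fb4 gives A5.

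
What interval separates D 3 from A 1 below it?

Descending from D3 to A1 is the same interval as ascending A1 to D3.
A to D spans four letter names (A-B-C-D), plus an octave — that makes it an eleventh of some quality.
Counting semitones, A1→D3 is 17, which is the perfect eleventh.
(Equivalently, a compound perfect fourth: a perfect fourth plus an octave.)

P11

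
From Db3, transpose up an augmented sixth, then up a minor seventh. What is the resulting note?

An augmented sixth up from Db3 is B3.
B3 up a minor seventh → A4 (10 semitones).

A4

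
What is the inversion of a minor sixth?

M3

Interval numbers invert to sum to nine: 6 + 3 = 9, so a sixth inverts to a third.
Quality inverts too: minor becomes major. That makes the inversion a major third.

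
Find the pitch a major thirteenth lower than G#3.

Counting six letter names plus an octave down from G lands on B.
Moving 21 semitones down from G#3 (the size of a major thirteenth) reaches B1.

B1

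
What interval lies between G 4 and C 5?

P4

G to C spans four letter names (G-A-B-C), so the interval is some kind of fourth.
Counting semitones, G4→C5 is 5, which is the perfect fourth.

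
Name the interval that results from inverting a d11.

First reduce the compound diminished eleventh to its simple form, a diminished fourth.
The rule of nine gives the new number: 9 − 4 = 5, so a fourth becomes a fifth.
Quality inverts too: diminished becomes augmented. That makes the inversion an augmented fifth.

augmented fifth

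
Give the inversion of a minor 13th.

First reduce the compound minor thirteenth to its simple form, a minor sixth.
Interval numbers invert to sum to nine: 6 + 3 = 9, so a sixth inverts to a third.
The quality also flips — minor becomes major — giving a major third.

major third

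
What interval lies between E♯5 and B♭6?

E to B spans five letter names (E-F-G-A-B), plus an octave, so the interval is some kind of twelfth.
A perfect twelfth would be 19 semitones; E#5 to Bb6 is 17, two semitones narrower, so the interval is doubly diminished.
(Equivalently, a compound doubly diminished fifth: a doubly diminished fifth plus an octave.)

doubly diminished twelfth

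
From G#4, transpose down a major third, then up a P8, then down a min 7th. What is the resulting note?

A major third down from G#4 is E4.
A perfect octave up from E4 is E5.
A minor seventh down from E5 is F#4.

F#4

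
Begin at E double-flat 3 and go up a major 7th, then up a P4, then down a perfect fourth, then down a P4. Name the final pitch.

A flat 3

Ebb3 up a major seventh → Db4 (11 semitones).
Up a perfect fourth from Db4: Gb4 (5 semitones up).
A perfect fourth down from Gb4 is Db4.
Down a perfect fourth from Db4: Ab3 (5 semitones down).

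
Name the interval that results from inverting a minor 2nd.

major 7th

The rule of nine gives the new number: 9 − 2 = 7, so a second becomes a seventh.
And minor becomes major under inversion, so we get a major seventh.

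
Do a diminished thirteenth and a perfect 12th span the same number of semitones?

A diminished thirteenth spans 19 semitones, and a perfect twelfth also spans 19 semitones — they're enharmonic.

Yes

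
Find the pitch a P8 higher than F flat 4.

The letter stays F (same as the start), shifted an octave up.
A perfect octave spans 12 semitones, so from Fb4 the target pitch is Fb5.

F flat 5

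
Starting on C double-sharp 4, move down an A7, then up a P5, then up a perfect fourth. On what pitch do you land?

D 4

An augmented seventh down from C##4 is D3.
Up a perfect fifth from D3: A3 (7 semitones up).
A3 up a perfect fourth → D4 (5 semitones).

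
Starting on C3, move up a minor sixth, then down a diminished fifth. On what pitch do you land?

C3 up a minor sixth → Ab3 (8 semitones).
Ab3 down a diminished fifth → D3 (6 semitones).

D3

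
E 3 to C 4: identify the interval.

m6

E to C spans six letter names (E-F-G-A-B-C) — that makes it a sixth of some quality.
E3 to C4 is 8 semitones, a half step short of the major sixth (9), so this is minor.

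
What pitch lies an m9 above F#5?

G6

Two letters up from F (plus an octave) reaches G.
A minor ninth is 13 semitones; 13 semitones up from F#5 gives G6.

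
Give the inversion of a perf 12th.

First reduce the compound perfect twelfth to its simple form, a perfect fifth.
The rule of nine gives the new number: 9 − 5 = 4, so a fifth becomes a fourth.
The quality also flips — perfect stays perfect — giving a perfect fourth.

perfect 4th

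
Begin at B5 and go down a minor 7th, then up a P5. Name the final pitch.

Down a minor seventh from B5: C#5 (10 semitones down).
Up a perfect fifth from C#5: G#5 (7 semitones up).

G#5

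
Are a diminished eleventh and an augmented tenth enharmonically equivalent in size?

A diminished eleventh is 16 semitones but an augmented tenth is 17 semitones — different sizes.

No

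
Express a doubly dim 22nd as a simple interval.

Take out 2 octaves (14 from the number): 22 − 14 = 8.
That makes a doubly diminished twenty-second a compound doubly diminished octave — 2 octaves plus a doubly diminished octave.

doubly diminished 8th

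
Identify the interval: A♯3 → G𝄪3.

minor second

Descending from A#3 to G##3 is the same interval as ascending G##3 to A#3.
G to A spans two letter names (G-A), so the interval is some kind of second.
At 1 semitone, G##3→A#3 falls one short of a major second: minor.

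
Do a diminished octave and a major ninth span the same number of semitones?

No

A diminished octave spans 11 semitones; a major ninth spans 14 semitones. They differ by 3.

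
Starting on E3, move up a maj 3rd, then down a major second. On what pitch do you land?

A major third up from E3 is G#3.
Down a major second from G#3: F#3 (2 semitones down).

F#3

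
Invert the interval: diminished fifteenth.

First reduce the compound diminished fifteenth to its simple form, a diminished octave.
Inverted interval numbers add to nine, so an octave pairs with a unison (8 + 1 = 9).
The quality also flips — diminished becomes augmented — giving an augmented unison.

A1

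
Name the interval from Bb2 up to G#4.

A13

B to G spans six letter names (B-C-D-E-F-G), plus an octave, so the interval is some kind of thirteenth.
The major thirteenth is 21 semitones; here we have 22, one semitone wider: augmented.
(Equivalently, a compound augmented sixth: an augmented sixth plus an octave.)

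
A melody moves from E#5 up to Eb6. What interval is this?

dd8

E to E is the same letter name, plus an octave, so the interval is some kind of octave.
A perfect octave would be 12 semitones; E#5 to Eb6 is 10, two semitones narrower, so the interval is doubly diminished.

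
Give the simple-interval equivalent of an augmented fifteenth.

Subtracting seven from the interval number removes an octave: 15 − 7 = 8.
So an augmented fifteenth is an octave plus an augmented octave. The quality is unchanged.

augmented octave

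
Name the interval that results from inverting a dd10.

First reduce the compound doubly diminished tenth to its simple form, a doubly diminished third.
Inverted interval numbers add to nine, so a third pairs with a sixth (3 + 6 = 9).
And doubly diminished becomes doubly augmented under inversion, so we get a doubly augmented sixth.

doubly augmented 6th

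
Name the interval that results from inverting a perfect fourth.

P5

Inverted interval numbers add to nine, so a fourth pairs with a fifth (4 + 5 = 9).
And perfect stays perfect under inversion, so we get a perfect fifth.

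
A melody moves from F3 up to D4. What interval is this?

F to D spans six letter names (F-G-A-B-C-D) — that makes it a sixth of some quality.
The major sixth spans 9 semitones, and F3 to D4 is exactly 9 semitones — so this is a major sixth.

major sixth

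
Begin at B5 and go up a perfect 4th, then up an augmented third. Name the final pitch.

A perfect fourth up from B5 is E6.
E6 up an augmented third → G##6 (5 semitones).

G##6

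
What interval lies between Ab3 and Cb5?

m10

A to C spans three letter names (A-B-C), plus an octave — that makes it a tenth of some quality.
A major tenth would be 16 semitones, but Ab3 to Cb5 is 15 — one semitone narrower, making it a minor tenth.
(Equivalently, a compound minor third: a minor third plus an octave.)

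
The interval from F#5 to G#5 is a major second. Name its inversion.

Interval numbers invert to sum to nine: 2 + 7 = 9, so a second inverts to a seventh.
The quality also flips — major becomes minor — giving a minor seventh.

minor seventh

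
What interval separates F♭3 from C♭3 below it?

perfect fourth

Descending from Fb3 to Cb3 is the same interval as ascending Cb3 to Fb3.
C to F spans four letter names (C-D-E-F) — that makes it a fourth of some quality.
Counting semitones, Cb3→Fb3 is 5, which is the perfect fourth.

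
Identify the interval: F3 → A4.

M10

F to A spans three letter names (F-G-A), plus an octave: a tenth.
Counting semitones, F3→A4 is 16, which is the major tenth.
(Equivalently, a compound major third: a major third plus an octave.)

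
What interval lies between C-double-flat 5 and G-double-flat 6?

perfect twelfth

C to G spans five letter names (C-D-E-F-G), plus an octave — that makes it a twelfth of some quality.
The perfect twelfth spans 19 semitones, and Cbb5 to Gbb6 is exactly 19 semitones — so this is a perfect twelfth.
(Equivalently, a compound perfect fifth: a perfect fifth plus an octave.)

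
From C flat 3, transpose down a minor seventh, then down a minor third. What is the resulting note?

A minor seventh down from Cb3 is Db2.
A minor third down from Db2 is Bb1.

B flat 1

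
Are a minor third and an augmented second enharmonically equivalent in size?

Yes

A minor third = 3 semitones = an augmented second; enharmonically equal.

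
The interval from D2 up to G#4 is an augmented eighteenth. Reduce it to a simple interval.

Subtracting seven from the interval number removes an octave: 18 − 14 = 4.
Quality carries through unchanged, so the simple form is an augmented fourth.

A4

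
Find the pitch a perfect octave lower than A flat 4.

A flat 3

The letter stays A (same as the start), shifted an octave down.
Moving 12 semitones down from Ab4 (the size of a perfect octave) reaches Ab3.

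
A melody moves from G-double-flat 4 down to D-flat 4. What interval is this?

diminished fourth

Descending from Gbb4 to Db4 is the same interval as ascending Db4 to Gbb4.
D to G spans four letter names (D-E-F-G) — that makes it a fourth of some quality.
A perfect fourth would be 5 semitones; Db4 to Gbb4 is 4, one semitone narrower, so the interval is diminished.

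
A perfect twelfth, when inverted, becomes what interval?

perfect fourth

First reduce the compound perfect twelfth to its simple form, a perfect fifth.
Interval numbers invert to sum to nine: 5 + 4 = 9, so a fifth inverts to a fourth.
Quality inverts too: perfect stays perfect. That makes the inversion a perfect fourth.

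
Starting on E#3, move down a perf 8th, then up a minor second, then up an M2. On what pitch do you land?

G#2

Down a perfect octave from E#3: E#2 (12 semitones down).
E#2 up a minor second → F#2 (1 semitone).
A major second up from F#2 is G#2.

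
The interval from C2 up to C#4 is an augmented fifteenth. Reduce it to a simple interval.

augmented 8th

Take out an octave (7 from the number): 15 − 7 = 8.
So an augmented fifteenth is an octave plus an augmented octave. The quality is unchanged.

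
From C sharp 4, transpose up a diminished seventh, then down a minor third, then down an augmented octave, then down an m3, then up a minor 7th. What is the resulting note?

D flat 4

C#4 up a diminished seventh → Bb4 (9 semitones).
Bb4 down a minor third → G4 (3 semitones).
An augmented octave down from G4 is Gb3.
A minor third down from Gb3 is Eb3.
Up a minor seventh from Eb3: Db4 (10 semitones up).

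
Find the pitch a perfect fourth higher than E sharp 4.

A sharp 4

Four letter names up from E: A.
A perfect fourth is 5 semitones; 5 semitones up from E#4 gives A#4.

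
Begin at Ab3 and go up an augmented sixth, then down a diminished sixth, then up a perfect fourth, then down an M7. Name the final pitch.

E#3

Ab3 up an augmented sixth → F#4 (10 semitones).
F#4 down a diminished sixth → A##3 (7 semitones).
Up a perfect fourth from A##3: D##4 (5 semitones up).
D##4 down a major seventh → E#3 (11 semitones).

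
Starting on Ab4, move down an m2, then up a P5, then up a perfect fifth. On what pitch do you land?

A minor second down from Ab4 is G4.
G4 up a perfect fifth → D5 (7 semitones).
D5 up a perfect fifth → A5 (7 semitones).

A5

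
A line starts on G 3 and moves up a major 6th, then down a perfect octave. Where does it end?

E 3

A major sixth up from G3 is E4.
Down a perfect octave from E4: E3 (12 semitones down).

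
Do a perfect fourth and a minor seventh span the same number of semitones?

No

A perfect fourth is 5 semitones but a minor seventh is 10 semitones — different sizes.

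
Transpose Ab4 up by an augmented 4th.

D5

The fourth takes the letter from A up to D.
Moving 6 semitones up from Ab4 (the size of an augmented fourth) reaches D5.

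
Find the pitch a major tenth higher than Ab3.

C5

Three letters up from A (plus an octave) reaches C.
Moving 16 semitones up from Ab3 (the size of a major tenth) reaches C5.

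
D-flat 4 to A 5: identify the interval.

D to A spans five letter names (D-E-F-G-A), plus an octave — that makes it a twelfth of some quality.
Db4 to A5 spans 20 semitones — one semitone wider than the perfect twelfth (19) — giving an augmented twelfth.
(Equivalently, a compound augmented fifth: an augmented fifth plus an octave.)

augmented twelfth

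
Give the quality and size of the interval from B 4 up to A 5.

minor 7th

B to A spans seven letter names (B-C-D-E-F-G-A) — that makes it a seventh of some quality.
B4 to A5 is 10 semitones, a half step short of the major seventh (11), so this is minor.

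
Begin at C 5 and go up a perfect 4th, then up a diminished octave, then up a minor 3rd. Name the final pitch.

Up a perfect fourth from C5: F5 (5 semitones up).
Up a diminished octave from F5: Fb6 (11 semitones up).
Fb6 up a minor third → Abb6 (3 semitones).

A double-flat 6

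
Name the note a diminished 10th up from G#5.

The tenth's letter: G up three letter names plus an octave → B.
Moving 14 semitones up from G#5 (the size of a diminished tenth) reaches Bb6.

Bb6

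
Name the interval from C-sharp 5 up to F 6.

diminished 11th

C to F spans four letter names (C-D-E-F), plus an octave, so the interval is some kind of eleventh.
C#5 to F6 spans 16 semitones — one semitone narrower than the perfect eleventh (17) — giving a diminished eleventh.
(Equivalently, a compound diminished fourth: a diminished fourth plus an octave.)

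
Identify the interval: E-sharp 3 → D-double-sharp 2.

Descending from E#3 to D##2 is the same interval as ascending D##2 to E#3.
D to E spans two letter names (D-E), plus an octave: a ninth.
At 13 semitones, D##2→E#3 falls one short of a major ninth: minor.
(Equivalently, a compound minor second: a minor second plus an octave.)

m9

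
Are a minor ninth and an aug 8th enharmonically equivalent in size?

Both span 13 semitones: a minor ninth and an augmented octave are the same chromatic distance.

Yes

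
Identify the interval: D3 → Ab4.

D to A spans five letter names (D-E-F-G-A), plus an octave: a twelfth.
The perfect twelfth is 19 semitones; here we have 18, one semitone narrower: diminished.
(Equivalently, a compound diminished fifth: a diminished fifth plus an octave.)

diminished 12th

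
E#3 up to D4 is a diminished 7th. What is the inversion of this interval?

Inverted interval numbers add to nine, so a seventh pairs with a second (7 + 2 = 9).
Quality inverts too: diminished becomes augmented. That makes the inversion an augmented second.

augmented 2nd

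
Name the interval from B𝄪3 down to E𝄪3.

perfect 5th

Descending from B##3 to E##3 is the same interval as ascending E##3 to B##3.
E to B spans five letter names (E-F-G-A-B), so the interval is some kind of fifth.
Counting semitones, E##3→B##3 is 7, which is the perfect fifth.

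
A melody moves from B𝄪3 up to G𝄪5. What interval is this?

B to G spans six letter names (B-C-D-E-F-G), plus an octave, so the interval is some kind of thirteenth.
At 20 semitones, B##3→G##5 falls one short of a major thirteenth: minor.
(Equivalently, a compound minor sixth: a minor sixth plus an octave.)

minor thirteenth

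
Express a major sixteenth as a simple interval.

major 2nd

Each octave removed subtracts seven from the number: 16 − 14 = 2.
Quality carries through unchanged, so the simple form is a major second.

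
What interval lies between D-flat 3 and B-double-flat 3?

D to B spans six letter names (D-E-F-G-A-B): a sixth.
At 8 semitones, Db3→Bbb3 falls one short of a major sixth: minor.

minor sixth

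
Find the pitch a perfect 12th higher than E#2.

The twelfth's letter: E up five letter names plus an octave → B.
Moving 19 semitones up from E#2 (the size of a perfect twelfth) reaches B#3.

B#3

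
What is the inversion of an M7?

minor second

Inverted interval numbers add to nine, so a seventh pairs with a second (7 + 2 = 9).
The quality also flips — major becomes minor — giving a minor second.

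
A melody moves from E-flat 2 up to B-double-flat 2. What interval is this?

E to B spans five letter names (E-F-G-A-B): a fifth.
A perfect fifth would be 7 semitones; Eb2 to Bbb2 is 6, one semitone narrower, so the interval is diminished.

diminished 5th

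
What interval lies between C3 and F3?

perfect 4th

C to F spans four letter names (C-D-E-F): a fourth.
Counting semitones, C3→F3 is 5, which is the perfect fourth.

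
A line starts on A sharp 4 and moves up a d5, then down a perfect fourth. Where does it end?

Up a diminished fifth from A#4: E5 (6 semitones up).
Down a perfect fourth from E5: B4 (5 semitones down).

B 4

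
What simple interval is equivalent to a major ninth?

Each octave removed subtracts seven from the number: 9 − 7 = 2.
So a major ninth is an octave plus a major second. The quality is unchanged.

major second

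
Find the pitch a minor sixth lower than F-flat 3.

The sixth takes the letter from F down to A.
A minor sixth spans 8 semitones, so from Fb3 the target pitch is Ab2.

A-flat 2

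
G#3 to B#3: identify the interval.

M3

G to B spans three letter names (G-A-B), so the interval is some kind of third.
Counting semitones, G#3→B#3 is 4, which is the major third.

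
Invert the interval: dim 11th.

First reduce the compound diminished eleventh to its simple form, a diminished fourth.
The rule of nine gives the new number: 9 − 4 = 5, so a fourth becomes a fifth.
And diminished becomes augmented under inversion, so we get an augmented fifth.

augmented fifth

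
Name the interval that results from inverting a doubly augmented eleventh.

doubly diminished 5th

First reduce the compound doubly augmented eleventh to its simple form, a doubly augmented fourth.
Inverted interval numbers add to nine, so a fourth pairs with a fifth (4 + 5 = 9).
The quality also flips — doubly augmented becomes doubly diminished — giving a doubly diminished fifth.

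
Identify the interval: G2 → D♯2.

Descending from G2 to D#2 is the same interval as ascending D#2 to G2.
D to G spans four letter names (D-E-F-G): a fourth.
D#2 to G2 spans 4 semitones — one semitone narrower than the perfect fourth (5) — giving a diminished fourth.

diminished 4th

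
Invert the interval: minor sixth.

major 3rd

The rule of nine gives the new number: 9 − 6 = 3, so a sixth becomes a third.
Quality inverts too: minor becomes major. That makes the inversion a major third.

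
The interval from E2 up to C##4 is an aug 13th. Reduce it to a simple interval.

Each octave removed subtracts seven from the number: 13 − 7 = 6.
Quality carries through unchanged, so the simple form is an augmented sixth.

augmented sixth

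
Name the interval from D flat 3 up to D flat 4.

perfect octave

D to D is the same letter name, plus an octave — that makes it an octave of some quality.
Db3 to Db4 is 12 semitones, matching the perfect octave exactly, so the quality is perfect.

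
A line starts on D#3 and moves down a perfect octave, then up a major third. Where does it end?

F##2

Down a perfect octave from D#3: D#2 (12 semitones down).
A major third up from D#2 is F##2.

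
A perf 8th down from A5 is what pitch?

An octave keeps the letter name A, an octave down from A.
Moving 12 semitones down from A5 (the size of a perfect octave) reaches A4.

A4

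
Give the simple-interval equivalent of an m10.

minor third

Take out an octave (7 from the number): 10 − 7 = 3.
So a minor tenth is an octave plus a minor third. The quality is unchanged.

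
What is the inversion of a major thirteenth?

First reduce the compound major thirteenth to its simple form, a major sixth.
Inverted interval numbers add to nine, so a sixth pairs with a third (6 + 3 = 9).
And major becomes minor under inversion, so we get a minor third.

minor third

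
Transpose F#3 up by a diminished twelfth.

The twelfth's letter: F up five letter names plus an octave → C.
A diminished twelfth spans 18 semitones, so from F#3 the target pitch is C5.

C5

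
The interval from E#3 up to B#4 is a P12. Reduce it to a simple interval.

perfect fifth

Each octave removed subtracts seven from the number: 12 − 7 = 5.
That makes a perfect twelfth a compound perfect fifth — an octave plus a perfect fifth.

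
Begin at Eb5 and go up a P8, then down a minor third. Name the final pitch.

C6

Eb5 up a perfect octave → Eb6 (12 semitones).
A minor third down from Eb6 is C6.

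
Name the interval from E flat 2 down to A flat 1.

Descending from Eb2 to Ab1 is the same interval as ascending Ab1 to Eb2.
A to E spans five letter names (A-B-C-D-E), so the interval is some kind of fifth.
The perfect fifth spans 7 semitones, and Ab1 to Eb2 is exactly 7 semitones — so this is a perfect fifth.

perfect 5th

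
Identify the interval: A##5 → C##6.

A to C spans three letter names (A-B-C) — that makes it a third of some quality.
At 3 semitones, A##5→C##6 falls one short of a major third: minor.

minor third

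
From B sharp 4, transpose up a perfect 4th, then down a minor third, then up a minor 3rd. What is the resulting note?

E sharp 5

A perfect fourth up from B#4 is E#5.
E#5 down a minor third → C##5 (3 semitones).
A minor third up from C##5 is E#5.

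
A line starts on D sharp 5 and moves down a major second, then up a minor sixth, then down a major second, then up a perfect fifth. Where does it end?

D 6

A major second down from D#5 is C#5.
A minor sixth up from C#5 is A5.
A5 down a major second → G5 (2 semitones).
A perfect fifth up from G5 is D6.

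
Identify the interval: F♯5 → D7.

F to D spans six letter names (F-G-A-B-C-D), plus an octave: a thirteenth.
At 20 semitones, F#5→D7 falls one short of a major thirteenth: minor.
(Equivalently, a compound minor sixth: a minor sixth plus an octave.)

minor thirteenth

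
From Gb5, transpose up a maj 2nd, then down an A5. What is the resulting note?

Up a major second from Gb5: Ab5 (2 semitones up).
Ab5 down an augmented fifth → Dbb5 (8 semitones).

Dbb5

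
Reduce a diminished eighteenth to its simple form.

Each octave removed subtracts seven from the number: 18 − 14 = 4.
So a diminished eighteenth is 2 octaves plus a diminished fourth. The quality is unchanged.

diminished fourth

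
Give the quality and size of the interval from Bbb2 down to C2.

diminished seventh

Descending from Bbb2 to C2 is the same interval as ascending C2 to Bbb2.
C to B spans seven letter names (C-D-E-F-G-A-B): a seventh.
The major seventh is 11 semitones; here we have 9, two semitones narrower: diminished.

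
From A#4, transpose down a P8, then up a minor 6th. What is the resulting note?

Down a perfect octave from A#4: A#3 (12 semitones down).
A minor sixth up from A#3 is F#4.

F#4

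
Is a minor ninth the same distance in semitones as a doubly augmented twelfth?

No

A minor ninth spans 13 semitones; a doubly augmented twelfth spans 21 semitones. They differ by 8.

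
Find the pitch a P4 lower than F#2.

C#2

The fourth takes the letter from F down to C.
A perfect fourth spans 5 semitones, so from F#2 the target pitch is C#2.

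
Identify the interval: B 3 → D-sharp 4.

major third

B to D spans three letter names (B-C-D) — that makes it a third of some quality.
Counting semitones, B3→D#4 is 4, which is the major third.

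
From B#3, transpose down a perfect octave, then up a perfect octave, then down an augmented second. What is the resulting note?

A3

A perfect octave down from B#3 is B#2.
A perfect octave up from B#2 is B#3.
B#3 down an augmented second → A3 (3 semitones).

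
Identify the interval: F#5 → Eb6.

d7

F to E spans seven letter names (F-G-A-B-C-D-E) — that makes it a seventh of some quality.
The major seventh is 11 semitones; here we have 9, two semitones narrower: diminished.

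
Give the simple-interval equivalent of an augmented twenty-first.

A7

Take out 2 octaves (14 from the number): 21 − 14 = 7.
So an augmented twenty-first is 2 octaves plus an augmented seventh. The quality is unchanged.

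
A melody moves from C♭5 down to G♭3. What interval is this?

perfect eleventh

Descending from Cb5 to Gb3 is the same interval as ascending Gb3 to Cb5.
G to C spans four letter names (G-A-B-C), plus an octave: an eleventh.
The perfect eleventh spans 17 semitones, and Gb3 to Cb5 is exactly 17 semitones — so this is a perfect eleventh.
(Equivalently, a compound perfect fourth: a perfect fourth plus an octave.)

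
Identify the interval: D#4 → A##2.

Descending from D#4 to A##2 is the same interval as ascending A##2 to D#4.
A to D spans four letter names (A-B-C-D), plus an octave — that makes it an eleventh of some quality.
A##2 to D#4 spans 16 semitones — one semitone narrower than the perfect eleventh (17) — giving a diminished eleventh.
(Equivalently, a compound diminished fourth: a diminished fourth plus an octave.)

diminished 11th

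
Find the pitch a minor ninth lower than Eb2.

D1

The ninth's letter: E down two letter names plus an octave → D.
A minor ninth spans 13 semitones, so from Eb2 the target pitch is D1.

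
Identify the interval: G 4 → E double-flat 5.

diminished 6th

G to E spans six letter names (G-A-B-C-D-E) — that makes it a sixth of some quality.
The major sixth is 9 semitones; here we have 7, two semitones narrower: diminished.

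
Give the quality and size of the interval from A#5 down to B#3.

m14

Descending from A#5 to B#3 is the same interval as ascending B#3 to A#5.
B to A spans seven letter names (B-C-D-E-F-G-A), plus an octave: a fourteenth.
A major fourteenth would be 23 semitones, but B#3 to A#5 is 22 — one semitone narrower, making it a minor fourteenth.
(Equivalently, a compound minor seventh: a minor seventh plus an octave.)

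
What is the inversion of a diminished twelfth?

augmented 4th

First reduce the compound diminished twelfth to its simple form, a diminished fifth.
Inverted interval numbers add to nine, so a fifth pairs with a fourth (5 + 4 = 9).
The quality also flips — diminished becomes augmented — giving an augmented fourth.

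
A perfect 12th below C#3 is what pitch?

F#1

The twelfth's letter: C down five letter names plus an octave → F.
A perfect twelfth spans 19 semitones, so from C#3 the target pitch is F#1.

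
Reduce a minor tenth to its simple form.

Take out an octave (7 from the number): 10 − 7 = 3.
Quality carries through unchanged, so the simple form is a minor third.

minor 3rd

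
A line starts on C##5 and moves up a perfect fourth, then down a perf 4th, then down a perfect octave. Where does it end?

C##5 up a perfect fourth → F##5 (5 semitones).
F##5 down a perfect fourth → C##5 (5 semitones).
Down a perfect octave from C##5: C##4 (12 semitones down).

C##4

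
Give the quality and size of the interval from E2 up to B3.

E to B spans five letter names (E-F-G-A-B), plus an octave: a twelfth.
The perfect twelfth spans 19 semitones, and E2 to B3 is exactly 19 semitones — so this is a perfect twelfth.
(Equivalently, a compound perfect fifth: a perfect fifth plus an octave.)

perfect twelfth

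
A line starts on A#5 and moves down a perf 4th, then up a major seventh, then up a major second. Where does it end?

E##6

Down a perfect fourth from A#5: E#5 (5 semitones down).
A major seventh up from E#5 is D##6.
Up a major second from D##6: E##6 (2 semitones up).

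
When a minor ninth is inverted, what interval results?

First reduce the compound minor ninth to its simple form, a minor second.
Interval numbers invert to sum to nine: 2 + 7 = 9, so a second inverts to a seventh.
And minor becomes major under inversion, so we get a major seventh.

major 7th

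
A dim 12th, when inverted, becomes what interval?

A4

First reduce the compound diminished twelfth to its simple form, a diminished fifth.
Inverted interval numbers add to nine, so a fifth pairs with a fourth (5 + 4 = 9).
The quality also flips — diminished becomes augmented — giving an augmented fourth.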